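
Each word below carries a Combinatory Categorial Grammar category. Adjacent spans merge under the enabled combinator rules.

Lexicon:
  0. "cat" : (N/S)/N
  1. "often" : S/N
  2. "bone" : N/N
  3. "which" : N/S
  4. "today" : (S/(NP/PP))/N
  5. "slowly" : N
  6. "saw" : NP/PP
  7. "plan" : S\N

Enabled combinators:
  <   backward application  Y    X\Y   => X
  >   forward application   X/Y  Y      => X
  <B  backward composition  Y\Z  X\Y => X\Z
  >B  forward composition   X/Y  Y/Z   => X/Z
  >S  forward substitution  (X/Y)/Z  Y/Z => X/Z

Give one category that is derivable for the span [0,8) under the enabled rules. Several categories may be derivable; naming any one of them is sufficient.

[0,8] S   <
  [0,7] N   >
    [0,4] N/S   >B
      [0,3] N/N   >B
        [0,2] N/N   >S
          [0,1] "cat" : (N/S)/N
          [1,2] "often" : S/N
        [2,3] "bone" : N/N
      [3,4] "which" : N/S
    [4,7] S   >
      [4,6] S/(NP/PP)   >
        [4,5] "today" : (S/(NP/PP))/N
        [5,6] "slowly" : N
      [6,7] "saw" : NP/PP
  [7,8] "plan" : S\N

S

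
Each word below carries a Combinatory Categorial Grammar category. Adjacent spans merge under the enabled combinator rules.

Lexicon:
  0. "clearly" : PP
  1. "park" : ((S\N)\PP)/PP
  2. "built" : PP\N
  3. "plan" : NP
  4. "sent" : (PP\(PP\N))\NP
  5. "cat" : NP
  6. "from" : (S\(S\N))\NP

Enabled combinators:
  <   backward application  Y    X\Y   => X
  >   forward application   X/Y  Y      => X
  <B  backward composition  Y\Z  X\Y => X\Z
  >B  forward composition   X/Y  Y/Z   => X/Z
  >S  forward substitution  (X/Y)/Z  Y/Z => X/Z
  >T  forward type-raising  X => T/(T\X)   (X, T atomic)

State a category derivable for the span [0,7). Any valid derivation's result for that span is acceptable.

S

[0,7] S   <
  [0,5] S\N   <
    [0,1] "clearly" : PP
    [1,5] (S\N)\PP   >
      [1,2] "park" : ((S\N)\PP)/PP
      [2,5] PP   <
        [2,3] "built" : PP\N
        [3,5] PP\(PP\N)   <
          [3,4] "plan" : NP
          [4,5] "sent" : (PP\(PP\N))\NP
  [5,7] S\(S\N)   <
    [5,6] "cat" : NP
    [6,7] "from" : (S\(S\N))\NP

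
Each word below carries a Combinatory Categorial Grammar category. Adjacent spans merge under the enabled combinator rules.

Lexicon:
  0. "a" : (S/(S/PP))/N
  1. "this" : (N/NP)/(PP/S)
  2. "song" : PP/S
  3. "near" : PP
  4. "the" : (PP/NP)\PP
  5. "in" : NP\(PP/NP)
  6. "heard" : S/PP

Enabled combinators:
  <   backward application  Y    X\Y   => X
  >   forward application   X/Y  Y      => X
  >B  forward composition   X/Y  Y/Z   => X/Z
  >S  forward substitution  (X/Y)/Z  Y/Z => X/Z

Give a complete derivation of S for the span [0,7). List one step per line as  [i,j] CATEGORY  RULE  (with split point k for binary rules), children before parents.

[0,1] (S/(S/PP))/N  lex  "a"
[1,2] (N/NP)/(PP/S)  lex  "this"
[2,3] PP/S  lex  "song"
[1,3] N/NP  >  k=2
[3,4] PP  lex  "near"
[4,5] (PP/NP)\PP  lex  "the"
[3,5] PP/NP  <  k=4
[5,6] NP\(PP/NP)  lex  "in"
[3,6] NP  <  k=5
[1,6] N  >  k=3
[0,6] S/(S/PP)  >  k=1
[6,7] S/PP  lex  "heard"
[0,7] S  >  k=6

[0,7] S   >
  [0,6] S/(S/PP)   >
    [0,1] "a" : (S/(S/PP))/N
    [1,6] N   >
      [1,3] N/NP   >
        [1,2] "this" : (N/NP)/(PP/S)
        [2,3] "song" : PP/S
      [3,6] NP   <
        [3,5] PP/NP   <
          [3,4] "near" : PP
          [4,5] "the" : (PP/NP)\PP
        [5,6] "in" : NP\(PP/NP)
  [6,7] "heard" : S/PP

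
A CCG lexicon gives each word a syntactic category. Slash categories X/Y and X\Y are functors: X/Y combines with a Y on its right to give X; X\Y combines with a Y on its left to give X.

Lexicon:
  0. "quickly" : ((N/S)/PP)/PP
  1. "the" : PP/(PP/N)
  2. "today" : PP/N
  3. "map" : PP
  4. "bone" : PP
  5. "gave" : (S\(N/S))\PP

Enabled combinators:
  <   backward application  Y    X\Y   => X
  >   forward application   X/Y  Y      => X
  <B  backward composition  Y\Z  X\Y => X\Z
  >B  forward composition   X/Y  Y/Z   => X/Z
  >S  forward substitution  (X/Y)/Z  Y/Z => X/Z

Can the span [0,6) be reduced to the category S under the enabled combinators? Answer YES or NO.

YES

[0,6] S   <
  [0,4] N/S   >
    [0,3] (N/S)/PP   >
      [0,1] "quickly" : ((N/S)/PP)/PP
      [1,3] PP   >
        [1,2] "the" : PP/(PP/N)
        [2,3] "today" : PP/N
    [3,4] "map" : PP
  [4,6] S\(N/S)   <
    [4,5] "bone" : PP
    [5,6] "gave" : (S\(N/S))\PP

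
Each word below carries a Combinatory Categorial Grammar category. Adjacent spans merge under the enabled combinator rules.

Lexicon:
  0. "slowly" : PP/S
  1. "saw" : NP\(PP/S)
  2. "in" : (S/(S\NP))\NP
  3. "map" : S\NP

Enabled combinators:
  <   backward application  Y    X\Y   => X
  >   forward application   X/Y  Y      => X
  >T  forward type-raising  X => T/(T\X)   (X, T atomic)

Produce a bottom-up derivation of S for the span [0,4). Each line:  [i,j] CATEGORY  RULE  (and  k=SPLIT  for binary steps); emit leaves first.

[0,4] S   >
  [0,3] S/(S\NP)   <
    [0,2] NP   <
      [0,1] "slowly" : PP/S
      [1,2] "saw" : NP\(PP/S)
    [2,3] "in" : (S/(S\NP))\NP
  [3,4] "map" : S\NP

[0,1] PP/S  lex  "slowly"
[1,2] NP\(PP/S)  lex  "saw"
[0,2] NP  <  k=1
[2,3] (S/(S\NP))\NP  lex  "in"
[0,3] S/(S\NP)  <  k=2
[3,4] S\NP  lex  "map"
[0,4] S  >  k=3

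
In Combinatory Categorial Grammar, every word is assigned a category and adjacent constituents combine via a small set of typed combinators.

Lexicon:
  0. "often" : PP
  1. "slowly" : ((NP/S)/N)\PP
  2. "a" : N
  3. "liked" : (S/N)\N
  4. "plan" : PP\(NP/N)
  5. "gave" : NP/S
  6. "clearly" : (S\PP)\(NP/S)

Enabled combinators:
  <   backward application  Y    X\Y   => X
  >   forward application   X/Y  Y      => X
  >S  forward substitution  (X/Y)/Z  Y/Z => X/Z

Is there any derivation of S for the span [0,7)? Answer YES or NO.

[0,7] S   <
  [0,5] PP   <
    [0,4] NP/N   >S
      [0,2] (NP/S)/N   <
        [0,1] "often" : PP
        [1,2] "slowly" : ((NP/S)/N)\PP
      [2,4] S/N   <
        [2,3] "a" : N
        [3,4] "liked" : (S/N)\N
    [4,5] "plan" : PP\(NP/N)
  [5,7] S\PP   <
    [5,6] "gave" : NP/S
    [6,7] "clearly" : (S\PP)\(NP/S)

YES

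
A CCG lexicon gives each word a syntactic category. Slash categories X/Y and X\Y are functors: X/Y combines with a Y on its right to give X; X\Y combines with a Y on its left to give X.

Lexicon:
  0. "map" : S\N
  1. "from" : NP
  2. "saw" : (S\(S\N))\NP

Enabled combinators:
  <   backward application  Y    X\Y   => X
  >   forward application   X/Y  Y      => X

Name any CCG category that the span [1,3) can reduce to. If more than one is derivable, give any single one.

S\(S\N)

[0,3] S   <
  [0,1] "map" : S\N
  [1,3] S\(S\N)   <
    [1,2] "from" : NP
    [2,3] "saw" : (S\(S\N))\NP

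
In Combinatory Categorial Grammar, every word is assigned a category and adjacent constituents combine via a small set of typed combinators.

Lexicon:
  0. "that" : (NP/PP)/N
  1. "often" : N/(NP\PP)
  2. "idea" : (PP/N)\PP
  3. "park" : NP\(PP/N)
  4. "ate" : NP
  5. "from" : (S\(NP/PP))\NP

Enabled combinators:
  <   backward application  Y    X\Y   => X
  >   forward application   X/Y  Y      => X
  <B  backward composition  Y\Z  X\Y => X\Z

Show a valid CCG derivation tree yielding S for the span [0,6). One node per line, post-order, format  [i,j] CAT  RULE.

[0,1] (NP/PP)/N  lex  "that"
[1,2] N/(NP\PP)  lex  "often"
[2,3] (PP/N)\PP  lex  "idea"
[3,4] NP\(PP/N)  lex  "park"
[2,4] NP\PP  <B  k=3
[1,4] N  >  k=2
[0,4] NP/PP  >  k=1
[4,5] NP  lex  "ate"
[5,6] (S\(NP/PP))\NP  lex  "from"
[4,6] S\(NP/PP)  <  k=5
[0,6] S  <  k=4

[0,6] S   <
  [0,4] NP/PP   >
    [0,1] "that" : (NP/PP)/N
    [1,4] N   >
      [1,2] "often" : N/(NP\PP)
      [2,4] NP\PP   <B
        [2,3] "idea" : (PP/N)\PP
        [3,4] "park" : NP\(PP/N)
  [4,6] S\(NP/PP)   <
    [4,5] "ate" : NP
    [5,6] "from" : (S\(NP/PP))\NP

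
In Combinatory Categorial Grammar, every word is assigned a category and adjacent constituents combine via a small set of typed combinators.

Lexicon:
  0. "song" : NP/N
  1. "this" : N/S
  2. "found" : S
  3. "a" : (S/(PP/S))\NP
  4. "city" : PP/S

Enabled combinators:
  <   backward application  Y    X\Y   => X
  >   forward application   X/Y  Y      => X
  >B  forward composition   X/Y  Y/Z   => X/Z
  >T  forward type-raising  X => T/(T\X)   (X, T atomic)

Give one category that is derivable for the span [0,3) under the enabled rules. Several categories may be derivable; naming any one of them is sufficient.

[0,5] S   >
  [0,4] S/(PP/S)   <
    [0,3] NP   >
      [0,2] NP/S   >B
        [0,1] "song" : NP/N
        [1,2] "this" : N/S
      [2,3] "found" : S
    [3,4] "a" : (S/(PP/S))\NP
  [4,5] "city" : PP/S

NP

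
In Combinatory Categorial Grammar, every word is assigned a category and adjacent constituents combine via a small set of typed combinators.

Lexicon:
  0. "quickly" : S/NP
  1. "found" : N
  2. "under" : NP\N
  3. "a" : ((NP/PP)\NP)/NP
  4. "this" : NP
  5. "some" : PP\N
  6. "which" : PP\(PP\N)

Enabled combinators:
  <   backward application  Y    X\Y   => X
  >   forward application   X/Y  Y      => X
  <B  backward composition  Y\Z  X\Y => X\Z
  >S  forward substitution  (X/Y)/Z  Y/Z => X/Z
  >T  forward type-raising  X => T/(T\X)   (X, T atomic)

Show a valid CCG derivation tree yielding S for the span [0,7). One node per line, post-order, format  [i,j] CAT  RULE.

[0,7] S   >
  [0,1] "quickly" : S/NP
  [1,7] NP   >
    [1,5] NP/PP   <
      [1,3] NP   <
        [1,2] "found" : N
        [2,3] "under" : NP\N
      [3,5] (NP/PP)\NP   >
        [3,4] "a" : ((NP/PP)\NP)/NP
        [4,5] "this" : NP
    [5,7] PP   <
      [5,6] "some" : PP\N
      [6,7] "which" : PP\(PP\N)

[0,1] S/NP  lex  "quickly"
[1,2] N  lex  "found"
[2,3] NP\N  lex  "under"
[1,3] NP  <  k=2
[3,4] ((NP/PP)\NP)/NP  lex  "a"
[4,5] NP  lex  "this"
[3,5] (NP/PP)\NP  >  k=4
[1,5] NP/PP  <  k=3
[5,6] PP\N  lex  "some"
[6,7] PP\(PP\N)  lex  "which"
[5,7] PP  <  k=6
[1,7] NP  >  k=5
[0,7] S  >  k=1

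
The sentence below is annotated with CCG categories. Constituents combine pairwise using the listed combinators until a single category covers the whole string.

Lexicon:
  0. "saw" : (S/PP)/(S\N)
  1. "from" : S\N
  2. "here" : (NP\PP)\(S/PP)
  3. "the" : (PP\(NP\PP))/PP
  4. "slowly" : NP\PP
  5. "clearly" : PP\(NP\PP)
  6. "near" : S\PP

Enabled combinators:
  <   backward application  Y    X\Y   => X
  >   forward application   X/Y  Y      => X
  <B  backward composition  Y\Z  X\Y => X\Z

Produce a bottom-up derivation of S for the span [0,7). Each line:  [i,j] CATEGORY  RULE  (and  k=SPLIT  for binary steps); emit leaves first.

[0,7] S   <
  [0,6] PP   <
    [0,3] NP\PP   <
      [0,2] S/PP   >
        [0,1] "saw" : (S/PP)/(S\N)
        [1,2] "from" : S\N
      [2,3] "here" : (NP\PP)\(S/PP)
    [3,6] PP\(NP\PP)   >
      [3,4] "the" : (PP\(NP\PP))/PP
      [4,6] PP   <
        [4,5] "slowly" : NP\PP
        [5,6] "clearly" : PP\(NP\PP)
  [6,7] "near" : S\PP

[0,1] (S/PP)/(S\N)  lex  "saw"
[1,2] S\N  lex  "from"
[0,2] S/PP  >  k=1
[2,3] (NP\PP)\(S/PP)  lex  "here"
[0,3] NP\PP  <  k=2
[3,4] (PP\(NP\PP))/PP  lex  "the"
[4,5] NP\PP  lex  "slowly"
[5,6] PP\(NP\PP)  lex  "clearly"
[4,6] PP  <  k=5
[3,6] PP\(NP\PP)  >  k=4
[0,6] PP  <  k=3
[6,7] S\PP  lex  "near"
[0,7] S  <  k=6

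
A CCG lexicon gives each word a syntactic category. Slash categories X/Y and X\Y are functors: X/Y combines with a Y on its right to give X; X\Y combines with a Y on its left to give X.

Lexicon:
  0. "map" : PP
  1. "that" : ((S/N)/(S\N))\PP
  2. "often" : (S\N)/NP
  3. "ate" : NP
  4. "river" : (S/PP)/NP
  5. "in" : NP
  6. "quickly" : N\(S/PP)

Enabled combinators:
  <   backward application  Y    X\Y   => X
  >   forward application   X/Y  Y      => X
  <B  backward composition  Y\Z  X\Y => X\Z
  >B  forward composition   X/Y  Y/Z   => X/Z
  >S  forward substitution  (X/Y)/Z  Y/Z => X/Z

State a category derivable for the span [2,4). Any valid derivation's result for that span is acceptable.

S\N

[0,7] S   >
  [0,4] S/N   >
    [0,2] (S/N)/(S\N)   <
      [0,1] "map" : PP
      [1,2] "that" : ((S/N)/(S\N))\PP
    [2,4] S\N   >
      [2,3] "often" : (S\N)/NP
      [3,4] "ate" : NP
  [4,7] N   <
    [4,6] S/PP   >
      [4,5] "river" : (S/PP)/NP
      [5,6] "in" : NP
    [6,7] "quickly" : N\(S/PP)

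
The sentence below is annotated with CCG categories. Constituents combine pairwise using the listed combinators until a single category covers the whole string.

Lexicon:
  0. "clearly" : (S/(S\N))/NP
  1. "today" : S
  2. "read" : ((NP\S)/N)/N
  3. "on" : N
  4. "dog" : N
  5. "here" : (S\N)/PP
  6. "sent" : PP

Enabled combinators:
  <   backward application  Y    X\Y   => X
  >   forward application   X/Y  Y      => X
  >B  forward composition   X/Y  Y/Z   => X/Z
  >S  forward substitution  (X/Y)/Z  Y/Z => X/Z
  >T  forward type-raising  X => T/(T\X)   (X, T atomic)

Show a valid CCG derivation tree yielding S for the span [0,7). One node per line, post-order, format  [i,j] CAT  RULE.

[0,7] S   >
  [0,5] S/(S\N)   >
    [0,1] "clearly" : (S/(S\N))/NP
    [1,5] NP   <
      [1,2] "today" : S
      [2,5] NP\S   >
        [2,4] (NP\S)/N   >
          [2,3] "read" : ((NP\S)/N)/N
          [3,4] "on" : N
        [4,5] "dog" : N
  [5,7] S\N   >
    [5,6] "here" : (S\N)/PP
    [6,7] "sent" : PP

[0,1] (S/(S\N))/NP  lex  "clearly"
[1,2] S  lex  "today"
[2,3] ((NP\S)/N)/N  lex  "read"
[3,4] N  lex  "on"
[2,4] (NP\S)/N  >  k=3
[4,5] N  lex  "dog"
[2,5] NP\S  >  k=4
[1,5] NP  <  k=2
[0,5] S/(S\N)  >  k=1
[5,6] (S\N)/PP  lex  "here"
[6,7] PP  lex  "sent"
[5,7] S\N  >  k=6
[0,7] S  >  k=5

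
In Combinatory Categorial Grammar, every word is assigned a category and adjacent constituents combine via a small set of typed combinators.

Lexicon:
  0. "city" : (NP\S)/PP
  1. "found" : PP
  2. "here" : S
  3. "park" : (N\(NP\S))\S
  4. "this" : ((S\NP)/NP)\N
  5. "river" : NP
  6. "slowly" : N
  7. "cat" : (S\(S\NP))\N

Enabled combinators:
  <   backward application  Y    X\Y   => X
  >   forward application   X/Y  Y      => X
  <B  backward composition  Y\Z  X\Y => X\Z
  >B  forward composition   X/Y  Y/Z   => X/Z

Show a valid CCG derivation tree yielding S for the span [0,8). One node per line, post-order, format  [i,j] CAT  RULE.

[0,8] S   <
  [0,6] S\NP   >
    [0,5] (S\NP)/NP   <
      [0,4] N   <
        [0,2] NP\S   >
          [0,1] "city" : (NP\S)/PP
          [1,2] "found" : PP
        [2,4] N\(NP\S)   <
          [2,3] "here" : S
          [3,4] "park" : (N\(NP\S))\S
      [4,5] "this" : ((S\NP)/NP)\N
    [5,6] "river" : NP
  [6,8] S\(S\NP)   <
    [6,7] "slowly" : N
    [7,8] "cat" : (S\(S\NP))\N

[0,1] (NP\S)/PP  lex  "city"
[1,2] PP  lex  "found"
[0,2] NP\S  >  k=1
[2,3] S  lex  "here"
[3,4] (N\(NP\S))\S  lex  "park"
[2,4] N\(NP\S)  <  k=3
[0,4] N  <  k=2
[4,5] ((S\NP)/NP)\N  lex  "this"
[0,5] (S\NP)/NP  <  k=4
[5,6] NP  lex  "river"
[0,6] S\NP  >  k=5
[6,7] N  lex  "slowly"
[7,8] (S\(S\NP))\N  lex  "cat"
[6,8] S\(S\NP)  <  k=7
[0,8] S  <  k=6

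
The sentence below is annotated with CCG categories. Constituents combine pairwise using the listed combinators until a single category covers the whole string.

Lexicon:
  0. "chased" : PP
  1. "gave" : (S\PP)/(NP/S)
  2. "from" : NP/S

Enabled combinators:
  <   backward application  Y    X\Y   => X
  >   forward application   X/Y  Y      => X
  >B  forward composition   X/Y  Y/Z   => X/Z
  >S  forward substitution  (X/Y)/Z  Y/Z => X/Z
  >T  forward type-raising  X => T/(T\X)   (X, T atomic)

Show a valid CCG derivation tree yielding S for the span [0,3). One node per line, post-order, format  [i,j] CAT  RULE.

[0,3] S   <
  [0,1] "chased" : PP
  [1,3] S\PP   >
    [1,2] "gave" : (S\PP)/(NP/S)
    [2,3] "from" : NP/S

[0,1] PP  lex  "chased"
[1,2] (S\PP)/(NP/S)  lex  "gave"
[2,3] NP/S  lex  "from"
[1,3] S\PP  >  k=2
[0,3] S  <  k=1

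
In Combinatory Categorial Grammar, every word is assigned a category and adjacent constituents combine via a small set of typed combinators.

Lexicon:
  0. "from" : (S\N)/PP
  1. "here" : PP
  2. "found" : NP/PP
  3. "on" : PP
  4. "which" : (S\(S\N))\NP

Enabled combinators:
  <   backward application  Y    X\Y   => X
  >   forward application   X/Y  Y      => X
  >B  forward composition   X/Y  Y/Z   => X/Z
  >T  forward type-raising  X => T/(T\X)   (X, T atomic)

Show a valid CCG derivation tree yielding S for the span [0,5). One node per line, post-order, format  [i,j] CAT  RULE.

[0,5] S   <
  [0,2] S\N   >
    [0,1] "from" : (S\N)/PP
    [1,2] "here" : PP
  [2,5] S\(S\N)   <
    [2,4] NP   >
      [2,3] "found" : NP/PP
      [3,4] "on" : PP
    [4,5] "which" : (S\(S\N))\NP

[0,1] (S\N)/PP  lex  "from"
[1,2] PP  lex  "here"
[0,2] S\N  >  k=1
[2,3] NP/PP  lex  "found"
[3,4] PP  lex  "on"
[2,4] NP  >  k=3
[4,5] (S\(S\N))\NP  lex  "which"
[2,5] S\(S\N)  <  k=4
[0,5] S  <  k=2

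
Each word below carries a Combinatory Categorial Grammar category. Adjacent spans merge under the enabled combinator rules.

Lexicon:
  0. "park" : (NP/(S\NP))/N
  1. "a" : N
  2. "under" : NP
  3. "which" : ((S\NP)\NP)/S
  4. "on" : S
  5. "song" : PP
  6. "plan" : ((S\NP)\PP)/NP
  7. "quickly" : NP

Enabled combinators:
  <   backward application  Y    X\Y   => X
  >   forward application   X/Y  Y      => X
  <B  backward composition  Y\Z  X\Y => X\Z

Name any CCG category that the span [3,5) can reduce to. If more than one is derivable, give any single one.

[0,8] S   <
  [0,5] NP   >
    [0,2] NP/(S\NP)   >
      [0,1] "park" : (NP/(S\NP))/N
      [1,2] "a" : N
    [2,5] S\NP   <
      [2,3] "under" : NP
      [3,5] (S\NP)\NP   >
        [3,4] "which" : ((S\NP)\NP)/S
        [4,5] "on" : S
  [5,8] S\NP   <
    [5,6] "song" : PP
    [6,8] (S\NP)\PP   >
      [6,7] "plan" : ((S\NP)\PP)/NP
      [7,8] "quickly" : NP

(S\NP)\NP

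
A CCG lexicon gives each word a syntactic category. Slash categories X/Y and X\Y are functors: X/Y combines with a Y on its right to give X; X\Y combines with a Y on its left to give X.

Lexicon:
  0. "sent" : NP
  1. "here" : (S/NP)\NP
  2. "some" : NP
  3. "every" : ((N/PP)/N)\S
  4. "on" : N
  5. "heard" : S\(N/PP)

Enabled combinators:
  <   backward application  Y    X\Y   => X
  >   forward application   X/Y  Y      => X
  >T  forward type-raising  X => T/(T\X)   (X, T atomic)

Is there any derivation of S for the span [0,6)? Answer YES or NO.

[0,6] S   <
  [0,5] N/PP   >
    [0,4] (N/PP)/N   <
      [0,3] S   >
        [0,2] S/NP   <
          [0,1] "sent" : NP
          [1,2] "here" : (S/NP)\NP
        [2,3] "some" : NP
      [3,4] "every" : ((N/PP)/N)\S
    [4,5] "on" : N
  [5,6] "heard" : S\(N/PP)

YES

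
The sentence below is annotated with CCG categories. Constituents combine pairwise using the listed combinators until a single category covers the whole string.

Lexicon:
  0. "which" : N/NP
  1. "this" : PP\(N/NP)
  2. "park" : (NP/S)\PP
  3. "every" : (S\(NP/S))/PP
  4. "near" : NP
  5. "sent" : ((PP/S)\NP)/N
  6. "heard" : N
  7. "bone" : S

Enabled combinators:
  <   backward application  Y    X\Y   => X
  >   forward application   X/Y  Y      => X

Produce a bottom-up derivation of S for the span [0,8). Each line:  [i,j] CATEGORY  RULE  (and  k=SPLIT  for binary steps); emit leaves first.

[0,8] S   <
  [0,3] NP/S   <
    [0,2] PP   <
      [0,1] "which" : N/NP
      [1,2] "this" : PP\(N/NP)
    [2,3] "park" : (NP/S)\PP
  [3,8] S\(NP/S)   >
    [3,4] "every" : (S\(NP/S))/PP
    [4,8] PP   >
      [4,7] PP/S   <
        [4,5] "near" : NP
        [5,7] (PP/S)\NP   >
          [5,6] "sent" : ((PP/S)\NP)/N
          [6,7] "heard" : N
      [7,8] "bone" : S

[0,1] N/NP  lex  "which"
[1,2] PP\(N/NP)  lex  "this"
[0,2] PP  <  k=1
[2,3] (NP/S)\PP  lex  "park"
[0,3] NP/S  <  k=2
[3,4] (S\(NP/S))/PP  lex  "every"
[4,5] NP  lex  "near"
[5,6] ((PP/S)\NP)/N  lex  "sent"
[6,7] N  lex  "heard"
[5,7] (PP/S)\NP  >  k=6
[4,7] PP/S  <  k=5
[7,8] S  lex  "bone"
[4,8] PP  >  k=7
[3,8] S\(NP/S)  >  k=4
[0,8] S  <  k=3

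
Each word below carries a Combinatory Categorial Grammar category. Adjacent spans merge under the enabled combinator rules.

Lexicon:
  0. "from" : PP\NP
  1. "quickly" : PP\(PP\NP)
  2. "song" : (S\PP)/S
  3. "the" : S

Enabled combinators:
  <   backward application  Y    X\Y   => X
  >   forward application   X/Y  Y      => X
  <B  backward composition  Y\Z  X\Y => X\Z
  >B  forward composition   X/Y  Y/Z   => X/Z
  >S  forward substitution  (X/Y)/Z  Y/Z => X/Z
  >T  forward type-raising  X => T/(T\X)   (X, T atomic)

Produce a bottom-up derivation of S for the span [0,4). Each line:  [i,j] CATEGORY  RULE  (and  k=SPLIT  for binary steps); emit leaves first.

[0,4] S   <
  [0,2] PP   <
    [0,1] "from" : PP\NP
    [1,2] "quickly" : PP\(PP\NP)
  [2,4] S\PP   >
    [2,3] "song" : (S\PP)/S
    [3,4] "the" : S

[0,1] PP\NP  lex  "from"
[1,2] PP\(PP\NP)  lex  "quickly"
[0,2] PP  <  k=1
[2,3] (S\PP)/S  lex  "song"
[3,4] S  lex  "the"
[2,4] S\PP  >  k=3
[0,4] S  <  k=2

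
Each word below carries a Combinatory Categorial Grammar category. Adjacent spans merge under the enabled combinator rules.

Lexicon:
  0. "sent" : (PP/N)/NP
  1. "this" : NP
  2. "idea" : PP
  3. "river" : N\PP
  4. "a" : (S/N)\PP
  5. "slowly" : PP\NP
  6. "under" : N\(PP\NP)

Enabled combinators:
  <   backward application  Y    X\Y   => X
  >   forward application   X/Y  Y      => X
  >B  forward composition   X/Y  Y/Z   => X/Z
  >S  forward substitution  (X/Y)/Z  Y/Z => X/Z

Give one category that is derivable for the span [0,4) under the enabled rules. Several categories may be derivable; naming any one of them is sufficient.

PP

[0,7] S   >
  [0,5] S/N   <
    [0,4] PP   >
      [0,2] PP/N   >
        [0,1] "sent" : (PP/N)/NP
        [1,2] "this" : NP
      [2,4] N   <
        [2,3] "idea" : PP
        [3,4] "river" : N\PP
    [4,5] "a" : (S/N)\PP
  [5,7] N   <
    [5,6] "slowly" : PP\NP
    [6,7] "under" : N\(PP\NP)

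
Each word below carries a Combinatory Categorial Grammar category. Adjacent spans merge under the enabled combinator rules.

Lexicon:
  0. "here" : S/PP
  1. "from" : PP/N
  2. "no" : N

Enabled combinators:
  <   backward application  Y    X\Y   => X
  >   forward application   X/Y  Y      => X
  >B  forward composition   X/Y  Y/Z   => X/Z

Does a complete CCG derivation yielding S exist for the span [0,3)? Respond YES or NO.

YES

[0,3] S   >
  [0,1] "here" : S/PP
  [1,3] PP   >
    [1,2] "from" : PP/N
    [2,3] "no" : N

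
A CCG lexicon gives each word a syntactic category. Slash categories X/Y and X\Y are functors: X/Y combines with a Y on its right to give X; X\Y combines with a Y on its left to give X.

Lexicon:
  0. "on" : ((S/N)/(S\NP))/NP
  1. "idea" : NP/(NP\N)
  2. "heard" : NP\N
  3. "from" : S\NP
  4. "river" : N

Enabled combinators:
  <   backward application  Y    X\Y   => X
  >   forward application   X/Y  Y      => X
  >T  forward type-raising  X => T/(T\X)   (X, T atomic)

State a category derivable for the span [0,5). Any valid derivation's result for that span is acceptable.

S

[0,5] S   >
  [0,4] S/N   >
    [0,3] (S/N)/(S\NP)   >
      [0,1] "on" : ((S/N)/(S\NP))/NP
      [1,3] NP   >
        [1,2] "idea" : NP/(NP\N)
        [2,3] "heard" : NP\N
    [3,4] "from" : S\NP
  [4,5] "river" : N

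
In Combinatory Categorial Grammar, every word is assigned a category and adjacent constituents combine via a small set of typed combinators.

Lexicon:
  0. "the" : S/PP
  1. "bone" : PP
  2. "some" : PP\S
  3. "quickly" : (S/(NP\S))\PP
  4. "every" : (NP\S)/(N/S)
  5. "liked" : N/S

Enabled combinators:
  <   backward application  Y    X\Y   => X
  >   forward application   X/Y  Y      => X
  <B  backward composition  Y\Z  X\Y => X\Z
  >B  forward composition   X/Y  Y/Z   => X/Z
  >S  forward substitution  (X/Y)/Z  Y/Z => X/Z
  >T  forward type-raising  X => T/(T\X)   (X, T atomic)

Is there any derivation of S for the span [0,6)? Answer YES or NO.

YES

[0,6] S   >
  [0,4] S/(NP\S)   <
    [0,3] PP   <
      [0,2] S   >
        [0,1] "the" : S/PP
        [1,2] "bone" : PP
      [2,3] "some" : PP\S
    [3,4] "quickly" : (S/(NP\S))\PP
  [4,6] NP\S   >
    [4,5] "every" : (NP\S)/(N/S)
    [5,6] "liked" : N/S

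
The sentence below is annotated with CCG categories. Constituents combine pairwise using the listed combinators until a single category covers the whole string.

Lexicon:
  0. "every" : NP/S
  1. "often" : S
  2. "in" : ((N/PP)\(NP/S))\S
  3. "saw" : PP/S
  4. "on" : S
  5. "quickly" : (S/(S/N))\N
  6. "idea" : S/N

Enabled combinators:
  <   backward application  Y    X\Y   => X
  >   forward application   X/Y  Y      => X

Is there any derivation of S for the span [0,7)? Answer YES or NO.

[0,7] S   >
  [0,6] S/(S/N)   <
    [0,5] N   >
      [0,3] N/PP   <
        [0,1] "every" : NP/S
        [1,3] (N/PP)\(NP/S)   <
          [1,2] "often" : S
          [2,3] "in" : ((N/PP)\(NP/S))\S
      [3,5] PP   >
        [3,4] "saw" : PP/S
        [4,5] "on" : S
    [5,6] "quickly" : (S/(S/N))\N
  [6,7] "idea" : S/N

YES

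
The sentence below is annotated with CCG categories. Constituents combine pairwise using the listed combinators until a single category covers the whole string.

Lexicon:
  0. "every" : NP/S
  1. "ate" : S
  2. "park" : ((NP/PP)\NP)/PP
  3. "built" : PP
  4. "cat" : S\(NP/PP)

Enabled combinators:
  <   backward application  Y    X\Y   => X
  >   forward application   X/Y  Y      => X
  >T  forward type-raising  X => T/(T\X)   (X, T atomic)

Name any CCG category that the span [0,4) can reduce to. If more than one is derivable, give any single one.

[0,5] S   <
  [0,4] NP/PP   <
    [0,2] NP   >
      [0,1] "every" : NP/S
      [1,2] "ate" : S
    [2,4] (NP/PP)\NP   >
      [2,3] "park" : ((NP/PP)\NP)/PP
      [3,4] "built" : PP
  [4,5] "cat" : S\(NP/PP)

NP/PP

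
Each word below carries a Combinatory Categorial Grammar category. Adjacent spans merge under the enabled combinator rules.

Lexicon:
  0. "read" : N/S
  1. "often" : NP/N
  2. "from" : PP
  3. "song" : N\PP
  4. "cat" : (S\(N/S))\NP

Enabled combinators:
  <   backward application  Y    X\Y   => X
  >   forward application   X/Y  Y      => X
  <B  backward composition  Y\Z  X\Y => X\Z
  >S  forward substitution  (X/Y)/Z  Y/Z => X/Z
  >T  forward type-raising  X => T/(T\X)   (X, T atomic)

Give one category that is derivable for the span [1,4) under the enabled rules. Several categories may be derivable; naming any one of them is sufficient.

NP

[0,5] S   <
  [0,1] "read" : N/S
  [1,5] S\(N/S)   <
    [1,4] NP   >
      [1,2] "often" : NP/N
      [2,4] N   >
        [2,3] N/(N\PP)   >T
          [2,3] "from" : PP
        [3,4] "song" : N\PP
    [4,5] "cat" : (S\(N/S))\NP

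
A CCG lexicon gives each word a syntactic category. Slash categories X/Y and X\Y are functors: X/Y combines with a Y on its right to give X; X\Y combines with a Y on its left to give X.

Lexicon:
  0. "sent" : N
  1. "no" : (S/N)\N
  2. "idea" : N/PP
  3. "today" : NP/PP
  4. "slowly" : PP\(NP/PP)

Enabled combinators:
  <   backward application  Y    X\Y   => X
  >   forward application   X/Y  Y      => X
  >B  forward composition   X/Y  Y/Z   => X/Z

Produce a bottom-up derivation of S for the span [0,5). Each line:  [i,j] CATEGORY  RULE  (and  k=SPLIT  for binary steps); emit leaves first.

[0,5] S   >
  [0,3] S/PP   >B
    [0,2] S/N   <
      [0,1] "sent" : N
      [1,2] "no" : (S/N)\N
    [2,3] "idea" : N/PP
  [3,5] PP   <
    [3,4] "today" : NP/PP
    [4,5] "slowly" : PP\(NP/PP)

[0,1] N  lex  "sent"
[1,2] (S/N)\N  lex  "no"
[0,2] S/N  <  k=1
[2,3] N/PP  lex  "idea"
[0,3] S/PP  >B  k=2
[3,4] NP/PP  lex  "today"
[4,5] PP\(NP/PP)  lex  "slowly"
[3,5] PP  <  k=4
[0,5] S  >  k=3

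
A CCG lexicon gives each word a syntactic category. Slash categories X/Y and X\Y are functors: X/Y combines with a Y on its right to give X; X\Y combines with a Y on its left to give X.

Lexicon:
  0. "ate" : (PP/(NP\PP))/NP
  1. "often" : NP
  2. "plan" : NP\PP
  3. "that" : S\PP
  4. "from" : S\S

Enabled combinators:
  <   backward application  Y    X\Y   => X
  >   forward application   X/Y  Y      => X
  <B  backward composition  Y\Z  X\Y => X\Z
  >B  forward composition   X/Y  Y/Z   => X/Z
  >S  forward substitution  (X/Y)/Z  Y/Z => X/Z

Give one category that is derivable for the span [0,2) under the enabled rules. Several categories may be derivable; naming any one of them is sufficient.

[0,5] S   <
  [0,3] PP   >
    [0,2] PP/(NP\PP)   >
      [0,1] "ate" : (PP/(NP\PP))/NP
      [1,2] "often" : NP
    [2,3] "plan" : NP\PP
  [3,5] S\PP   <B
    [3,4] "that" : S\PP
    [4,5] "from" : S\S

PP/(NP\PP)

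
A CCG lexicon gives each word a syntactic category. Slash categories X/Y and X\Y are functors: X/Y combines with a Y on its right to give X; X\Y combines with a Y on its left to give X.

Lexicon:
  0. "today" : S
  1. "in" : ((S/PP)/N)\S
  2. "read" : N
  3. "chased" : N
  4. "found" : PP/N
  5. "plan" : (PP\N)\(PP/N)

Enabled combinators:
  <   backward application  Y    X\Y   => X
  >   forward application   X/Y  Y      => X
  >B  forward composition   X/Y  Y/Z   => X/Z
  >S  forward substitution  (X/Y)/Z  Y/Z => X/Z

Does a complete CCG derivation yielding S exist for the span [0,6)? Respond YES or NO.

[0,6] S   >
  [0,3] S/PP   >
    [0,2] (S/PP)/N   <
      [0,1] "today" : S
      [1,2] "in" : ((S/PP)/N)\S
    [2,3] "read" : N
  [3,6] PP   <
    [3,4] "chased" : N
    [4,6] PP\N   <
      [4,5] "found" : PP/N
      [5,6] "plan" : (PP\N)\(PP/N)

YES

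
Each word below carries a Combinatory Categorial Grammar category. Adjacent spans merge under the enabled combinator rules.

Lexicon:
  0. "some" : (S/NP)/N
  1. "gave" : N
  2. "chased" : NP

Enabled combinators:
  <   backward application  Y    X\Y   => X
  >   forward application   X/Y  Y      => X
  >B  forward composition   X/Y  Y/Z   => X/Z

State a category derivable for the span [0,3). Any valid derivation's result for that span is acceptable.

S

[0,3] S   >
  [0,2] S/NP   >
    [0,1] "some" : (S/NP)/N
    [1,2] "gave" : N
  [2,3] "chased" : NP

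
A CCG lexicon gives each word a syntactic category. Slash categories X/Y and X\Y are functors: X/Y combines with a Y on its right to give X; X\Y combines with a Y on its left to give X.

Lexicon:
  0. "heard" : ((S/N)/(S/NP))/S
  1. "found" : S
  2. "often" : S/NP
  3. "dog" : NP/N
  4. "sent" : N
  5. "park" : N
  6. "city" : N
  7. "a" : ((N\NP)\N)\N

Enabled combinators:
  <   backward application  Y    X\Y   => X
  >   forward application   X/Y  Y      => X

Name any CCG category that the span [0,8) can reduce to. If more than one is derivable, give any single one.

[0,8] S   >
  [0,3] S/N   >
    [0,2] (S/N)/(S/NP)   >
      [0,1] "heard" : ((S/N)/(S/NP))/S
      [1,2] "found" : S
    [2,3] "often" : S/NP
  [3,8] N   <
    [3,5] NP   >
      [3,4] "dog" : NP/N
      [4,5] "sent" : N
    [5,8] N\NP   <
      [5,6] "park" : N
      [6,8] (N\NP)\N   <
        [6,7] "city" : N
        [7,8] "a" : ((N\NP)\N)\N

S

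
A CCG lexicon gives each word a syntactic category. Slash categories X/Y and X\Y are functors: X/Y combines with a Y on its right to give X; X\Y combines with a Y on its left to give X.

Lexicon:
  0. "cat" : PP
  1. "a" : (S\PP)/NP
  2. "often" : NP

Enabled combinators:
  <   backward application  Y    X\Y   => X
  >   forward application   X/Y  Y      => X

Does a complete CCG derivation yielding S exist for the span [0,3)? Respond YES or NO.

[0,3] S   <
  [0,1] "cat" : PP
  [1,3] S\PP   >
    [1,2] "a" : (S\PP)/NP
    [2,3] "often" : NP

YES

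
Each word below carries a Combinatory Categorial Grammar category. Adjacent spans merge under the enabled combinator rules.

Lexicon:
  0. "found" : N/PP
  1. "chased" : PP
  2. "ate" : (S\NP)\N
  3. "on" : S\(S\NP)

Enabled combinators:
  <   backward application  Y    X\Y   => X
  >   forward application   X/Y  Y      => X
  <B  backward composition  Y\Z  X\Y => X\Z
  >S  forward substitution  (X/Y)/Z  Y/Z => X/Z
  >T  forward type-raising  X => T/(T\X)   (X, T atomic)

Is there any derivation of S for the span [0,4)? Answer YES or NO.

[0,4] S   <
  [0,3] S\NP   <
    [0,2] N   >
      [0,1] "found" : N/PP
      [1,2] "chased" : PP
    [2,3] "ate" : (S\NP)\N
  [3,4] "on" : S\(S\NP)

YES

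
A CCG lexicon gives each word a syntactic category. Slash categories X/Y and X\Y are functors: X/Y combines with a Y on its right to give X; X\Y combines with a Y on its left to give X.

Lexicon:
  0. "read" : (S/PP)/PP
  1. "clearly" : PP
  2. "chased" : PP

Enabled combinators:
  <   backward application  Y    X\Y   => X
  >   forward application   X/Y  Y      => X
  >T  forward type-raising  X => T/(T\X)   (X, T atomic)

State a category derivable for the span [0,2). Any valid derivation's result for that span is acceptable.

[0,3] S   >
  [0,2] S/PP   >
    [0,1] "read" : (S/PP)/PP
    [1,2] "clearly" : PP
  [2,3] "chased" : PP

S/PP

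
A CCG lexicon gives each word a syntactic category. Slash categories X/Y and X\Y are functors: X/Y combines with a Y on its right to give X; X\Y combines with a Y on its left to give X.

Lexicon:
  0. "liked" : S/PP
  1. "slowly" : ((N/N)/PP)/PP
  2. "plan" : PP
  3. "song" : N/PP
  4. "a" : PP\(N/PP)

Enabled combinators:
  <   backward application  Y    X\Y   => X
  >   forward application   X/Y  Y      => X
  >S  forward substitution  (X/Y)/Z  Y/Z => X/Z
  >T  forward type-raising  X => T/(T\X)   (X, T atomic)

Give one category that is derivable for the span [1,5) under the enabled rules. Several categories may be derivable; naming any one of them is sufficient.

PP

[0,5] S   >
  [0,1] "liked" : S/PP
  [1,5] PP   <
    [1,4] N/PP   >S
      [1,3] (N/N)/PP   >
        [1,2] "slowly" : ((N/N)/PP)/PP
        [2,3] "plan" : PP
      [3,4] "song" : N/PP
    [4,5] "a" : PP\(N/PP)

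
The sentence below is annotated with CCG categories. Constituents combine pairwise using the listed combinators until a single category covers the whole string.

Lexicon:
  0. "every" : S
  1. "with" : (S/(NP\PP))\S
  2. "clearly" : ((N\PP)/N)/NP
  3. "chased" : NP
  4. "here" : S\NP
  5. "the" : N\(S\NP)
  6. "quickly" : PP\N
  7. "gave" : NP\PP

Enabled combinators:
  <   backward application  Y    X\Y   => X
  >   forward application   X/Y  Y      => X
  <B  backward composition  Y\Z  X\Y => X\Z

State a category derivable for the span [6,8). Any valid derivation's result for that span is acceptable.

[0,8] S   >
  [0,2] S/(NP\PP)   <
    [0,1] "every" : S
    [1,2] "with" : (S/(NP\PP))\S
  [2,8] NP\PP   <B
    [2,6] N\PP   >
      [2,4] (N\PP)/N   >
        [2,3] "clearly" : ((N\PP)/N)/NP
        [3,4] "chased" : NP
      [4,6] N   <
        [4,5] "here" : S\NP
        [5,6] "the" : N\(S\NP)
    [6,8] NP\N   <B
      [6,7] "quickly" : PP\N
      [7,8] "gave" : NP\PP

NP\N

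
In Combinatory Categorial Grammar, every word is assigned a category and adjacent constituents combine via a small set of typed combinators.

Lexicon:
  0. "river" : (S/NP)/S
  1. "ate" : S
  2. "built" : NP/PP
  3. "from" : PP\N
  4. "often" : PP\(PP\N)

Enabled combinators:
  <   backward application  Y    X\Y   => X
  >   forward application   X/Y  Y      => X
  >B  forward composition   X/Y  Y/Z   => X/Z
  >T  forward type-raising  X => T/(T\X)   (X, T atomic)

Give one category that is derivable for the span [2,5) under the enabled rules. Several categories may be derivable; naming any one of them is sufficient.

[0,5] S   >
  [0,2] S/NP   >
    [0,1] "river" : (S/NP)/S
    [1,2] "ate" : S
  [2,5] NP   >
    [2,3] "built" : NP/PP
    [3,5] PP   <
      [3,4] "from" : PP\N
      [4,5] "often" : PP\(PP\N)

NP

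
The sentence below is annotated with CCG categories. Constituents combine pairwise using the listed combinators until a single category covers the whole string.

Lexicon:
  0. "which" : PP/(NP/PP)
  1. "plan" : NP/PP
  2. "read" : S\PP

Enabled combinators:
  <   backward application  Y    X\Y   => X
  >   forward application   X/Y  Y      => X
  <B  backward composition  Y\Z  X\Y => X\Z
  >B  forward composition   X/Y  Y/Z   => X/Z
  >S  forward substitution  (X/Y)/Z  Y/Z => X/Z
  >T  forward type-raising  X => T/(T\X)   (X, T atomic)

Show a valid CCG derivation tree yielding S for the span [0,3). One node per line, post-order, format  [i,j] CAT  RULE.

[0,1] PP/(NP/PP)  lex  "which"
[1,2] NP/PP  lex  "plan"
[0,2] PP  >  k=1
[2,3] S\PP  lex  "read"
[0,3] S  <  k=2

[0,3] S   <
  [0,2] PP   >
    [0,1] "which" : PP/(NP/PP)
    [1,2] "plan" : NP/PP
  [2,3] "read" : S\PP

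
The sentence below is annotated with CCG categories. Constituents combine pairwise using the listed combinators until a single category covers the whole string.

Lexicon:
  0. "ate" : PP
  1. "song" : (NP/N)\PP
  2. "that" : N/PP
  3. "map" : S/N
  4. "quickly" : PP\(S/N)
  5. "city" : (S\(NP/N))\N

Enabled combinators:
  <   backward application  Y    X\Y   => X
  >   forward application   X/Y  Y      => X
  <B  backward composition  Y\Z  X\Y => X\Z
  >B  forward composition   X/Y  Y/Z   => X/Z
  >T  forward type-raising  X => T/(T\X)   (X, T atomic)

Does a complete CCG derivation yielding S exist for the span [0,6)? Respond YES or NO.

[0,6] S   <
  [0,2] NP/N   <
    [0,1] "ate" : PP
    [1,2] "song" : (NP/N)\PP
  [2,6] S\(NP/N)   <
    [2,5] N   >
      [2,3] "that" : N/PP
      [3,5] PP   <
        [3,4] "map" : S/N
        [4,5] "quickly" : PP\(S/N)
    [5,6] "city" : (S\(NP/N))\N

YES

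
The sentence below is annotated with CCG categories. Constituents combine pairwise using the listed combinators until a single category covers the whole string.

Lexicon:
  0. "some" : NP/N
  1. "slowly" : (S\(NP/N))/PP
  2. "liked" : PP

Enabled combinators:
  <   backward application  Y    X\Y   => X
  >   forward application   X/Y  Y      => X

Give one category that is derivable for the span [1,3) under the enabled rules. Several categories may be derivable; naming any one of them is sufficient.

[0,3] S   <
  [0,1] "some" : NP/N
  [1,3] S\(NP/N)   >
    [1,2] "slowly" : (S\(NP/N))/PP
    [2,3] "liked" : PP

S\(NP/N)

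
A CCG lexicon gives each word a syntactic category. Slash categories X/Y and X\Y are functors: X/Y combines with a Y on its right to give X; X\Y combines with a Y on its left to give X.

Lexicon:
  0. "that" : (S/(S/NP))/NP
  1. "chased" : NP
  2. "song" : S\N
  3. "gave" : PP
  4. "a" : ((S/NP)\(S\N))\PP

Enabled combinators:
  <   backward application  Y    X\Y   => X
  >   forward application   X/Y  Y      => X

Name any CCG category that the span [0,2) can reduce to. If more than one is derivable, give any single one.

[0,5] S   >
  [0,2] S/(S/NP)   >
    [0,1] "that" : (S/(S/NP))/NP
    [1,2] "chased" : NP
  [2,5] S/NP   <
    [2,3] "song" : S\N
    [3,5] (S/NP)\(S\N)   <
      [3,4] "gave" : PP
      [4,5] "a" : ((S/NP)\(S\N))\PP

S/(S/NP)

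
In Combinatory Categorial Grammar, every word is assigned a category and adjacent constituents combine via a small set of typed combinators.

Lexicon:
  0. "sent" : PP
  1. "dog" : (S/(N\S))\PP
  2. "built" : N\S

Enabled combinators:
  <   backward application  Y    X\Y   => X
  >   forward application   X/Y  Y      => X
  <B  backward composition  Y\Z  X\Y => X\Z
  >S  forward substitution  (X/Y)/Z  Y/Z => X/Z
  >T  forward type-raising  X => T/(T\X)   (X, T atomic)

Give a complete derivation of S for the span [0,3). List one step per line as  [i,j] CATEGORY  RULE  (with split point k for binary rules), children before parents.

[0,3] S   >
  [0,2] S/(N\S)   <
    [0,1] "sent" : PP
    [1,2] "dog" : (S/(N\S))\PP
  [2,3] "built" : N\S

[0,1] PP  lex  "sent"
[1,2] (S/(N\S))\PP  lex  "dog"
[0,2] S/(N\S)  <  k=1
[2,3] N\S  lex  "built"
[0,3] S  >  k=2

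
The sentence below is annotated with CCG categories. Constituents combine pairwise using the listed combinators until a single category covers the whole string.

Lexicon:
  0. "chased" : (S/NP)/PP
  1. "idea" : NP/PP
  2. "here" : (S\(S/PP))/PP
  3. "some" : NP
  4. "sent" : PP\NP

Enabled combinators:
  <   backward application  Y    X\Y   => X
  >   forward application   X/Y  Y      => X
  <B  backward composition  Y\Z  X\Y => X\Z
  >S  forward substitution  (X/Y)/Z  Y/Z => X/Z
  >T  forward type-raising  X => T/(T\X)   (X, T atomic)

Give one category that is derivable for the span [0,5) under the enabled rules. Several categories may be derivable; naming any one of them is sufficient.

[0,5] S   <
  [0,2] S/PP   >S
    [0,1] "chased" : (S/NP)/PP
    [1,2] "idea" : NP/PP
  [2,5] S\(S/PP)   >
    [2,3] "here" : (S\(S/PP))/PP
    [3,5] PP   <
      [3,4] "some" : NP
      [4,5] "sent" : PP\NP

S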